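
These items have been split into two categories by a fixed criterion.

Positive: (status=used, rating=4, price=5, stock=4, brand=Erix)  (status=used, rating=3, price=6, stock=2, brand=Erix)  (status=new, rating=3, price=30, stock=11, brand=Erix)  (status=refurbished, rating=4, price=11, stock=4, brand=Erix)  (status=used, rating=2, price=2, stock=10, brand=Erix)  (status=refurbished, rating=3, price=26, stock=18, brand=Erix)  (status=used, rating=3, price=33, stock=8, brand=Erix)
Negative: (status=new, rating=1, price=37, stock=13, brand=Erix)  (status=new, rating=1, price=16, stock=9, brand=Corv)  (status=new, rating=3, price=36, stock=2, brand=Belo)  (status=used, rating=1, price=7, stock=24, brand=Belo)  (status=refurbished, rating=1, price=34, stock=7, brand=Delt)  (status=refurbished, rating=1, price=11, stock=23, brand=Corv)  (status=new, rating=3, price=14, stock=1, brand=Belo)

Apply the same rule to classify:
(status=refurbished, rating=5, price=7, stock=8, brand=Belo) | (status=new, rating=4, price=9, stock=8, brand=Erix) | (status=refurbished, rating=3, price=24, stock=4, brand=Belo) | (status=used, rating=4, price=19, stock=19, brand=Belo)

The distinguishing property — brand is Erix AND price ≤ 33 — holds for all the 'Positive' cases and none of the 'Negative' cases.
(status=refurbished, rating=5, price=7, stock=8, brand=Belo): Negative (brand is Belo, price = 7).
(status=new, rating=4, price=9, stock=8, brand=Erix): Positive (brand is Erix, price = 9).
(status=refurbished, rating=3, price=24, stock=4, brand=Belo): Negative (brand is Belo, price = 24).
(status=used, rating=4, price=19, stock=19, brand=Belo): Negative (brand is Belo, price = 19).

Negative, Positive, Negative, Negative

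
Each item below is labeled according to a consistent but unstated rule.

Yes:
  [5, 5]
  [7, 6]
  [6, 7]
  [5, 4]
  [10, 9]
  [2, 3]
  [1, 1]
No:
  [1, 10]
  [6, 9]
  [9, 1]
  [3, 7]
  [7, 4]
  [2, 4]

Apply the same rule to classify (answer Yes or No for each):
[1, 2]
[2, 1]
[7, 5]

Yes, Yes, No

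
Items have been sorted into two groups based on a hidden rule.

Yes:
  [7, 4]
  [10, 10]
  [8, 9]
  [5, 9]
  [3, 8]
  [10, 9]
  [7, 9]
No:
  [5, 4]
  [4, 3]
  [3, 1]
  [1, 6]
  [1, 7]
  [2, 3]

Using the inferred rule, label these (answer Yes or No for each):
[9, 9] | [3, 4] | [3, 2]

Yes, No, No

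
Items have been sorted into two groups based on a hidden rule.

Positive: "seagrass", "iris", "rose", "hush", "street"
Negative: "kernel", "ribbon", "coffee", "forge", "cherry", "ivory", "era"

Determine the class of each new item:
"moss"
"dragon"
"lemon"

Positive, Negative, Negative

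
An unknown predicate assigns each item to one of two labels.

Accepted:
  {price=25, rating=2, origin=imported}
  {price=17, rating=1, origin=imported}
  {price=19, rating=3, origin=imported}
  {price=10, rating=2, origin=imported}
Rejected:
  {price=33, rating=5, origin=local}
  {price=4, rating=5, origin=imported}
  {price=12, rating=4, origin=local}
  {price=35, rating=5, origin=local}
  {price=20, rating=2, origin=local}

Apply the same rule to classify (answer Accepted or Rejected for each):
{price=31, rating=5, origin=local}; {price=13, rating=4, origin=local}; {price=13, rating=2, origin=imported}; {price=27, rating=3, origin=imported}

Rejected, Rejected, Accepted, Accepted

The simplest hypothesis consistent with all the labels is: origin is imported AND price ≥ 10.
{price=31, rating=5, origin=local}: origin is local, price = 31, does not satisfy this → Rejected.
{price=13, rating=4, origin=local}: origin is local, price = 13, does not satisfy this → Rejected.
{price=13, rating=2, origin=imported}: origin is imported, price = 13, passes → Accepted.
{price=27, rating=3, origin=imported}: origin is imported, price = 27, passes → Accepted.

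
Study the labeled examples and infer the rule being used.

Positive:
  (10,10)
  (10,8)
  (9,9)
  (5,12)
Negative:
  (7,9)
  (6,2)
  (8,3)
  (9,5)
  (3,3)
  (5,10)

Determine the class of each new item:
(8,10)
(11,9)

Positive, Positive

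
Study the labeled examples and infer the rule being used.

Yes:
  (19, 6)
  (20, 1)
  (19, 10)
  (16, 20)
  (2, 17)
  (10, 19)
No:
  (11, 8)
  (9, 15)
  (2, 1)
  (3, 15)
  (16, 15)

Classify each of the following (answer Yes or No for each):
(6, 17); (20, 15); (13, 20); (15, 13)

Rule: max ≥ 17. This holds for each 'Yes' example and fails for each 'No' one.

Yes, Yes, Yes, No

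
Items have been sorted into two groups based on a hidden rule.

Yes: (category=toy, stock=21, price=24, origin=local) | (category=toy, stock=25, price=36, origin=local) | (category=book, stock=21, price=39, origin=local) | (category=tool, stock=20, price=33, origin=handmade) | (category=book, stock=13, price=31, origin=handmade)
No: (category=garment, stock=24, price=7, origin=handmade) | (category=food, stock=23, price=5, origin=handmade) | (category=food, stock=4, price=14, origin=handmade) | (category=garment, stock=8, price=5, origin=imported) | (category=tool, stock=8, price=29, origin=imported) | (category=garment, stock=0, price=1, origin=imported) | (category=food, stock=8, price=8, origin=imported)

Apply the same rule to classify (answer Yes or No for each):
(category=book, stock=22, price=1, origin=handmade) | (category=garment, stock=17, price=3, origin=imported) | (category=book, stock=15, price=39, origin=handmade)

'Yes' ⟺ price ≥ 8 AND stock ≥ 13.

No, No, Yes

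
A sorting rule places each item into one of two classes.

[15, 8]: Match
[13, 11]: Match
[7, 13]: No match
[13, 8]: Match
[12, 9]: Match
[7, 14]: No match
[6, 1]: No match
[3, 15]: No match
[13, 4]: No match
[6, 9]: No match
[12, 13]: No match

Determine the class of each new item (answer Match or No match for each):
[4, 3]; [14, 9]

No match, Match

All 'Match' examples share one property — first > second AND sum ≥ 18 — and every 'No match' example lacks it.
No match: [4, 3], since 4 > 3, 4+3 = 7. Match: [14, 9], since 14 > 9, 14+9 = 23.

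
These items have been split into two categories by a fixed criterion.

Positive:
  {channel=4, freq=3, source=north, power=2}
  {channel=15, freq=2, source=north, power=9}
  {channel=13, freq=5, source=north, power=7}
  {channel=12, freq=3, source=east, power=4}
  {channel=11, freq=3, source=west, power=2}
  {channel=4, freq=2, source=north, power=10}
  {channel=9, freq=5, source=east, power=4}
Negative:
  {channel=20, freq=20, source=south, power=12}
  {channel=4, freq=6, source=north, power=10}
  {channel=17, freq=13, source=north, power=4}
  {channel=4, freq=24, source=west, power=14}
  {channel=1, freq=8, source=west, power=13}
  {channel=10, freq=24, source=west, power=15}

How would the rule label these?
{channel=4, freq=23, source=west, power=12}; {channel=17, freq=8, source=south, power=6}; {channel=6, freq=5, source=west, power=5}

The distinguishing property — freq ≤ 5 — holds for all the 'Positive' cases and none of the 'Negative' cases.

Negative, Negative, Positive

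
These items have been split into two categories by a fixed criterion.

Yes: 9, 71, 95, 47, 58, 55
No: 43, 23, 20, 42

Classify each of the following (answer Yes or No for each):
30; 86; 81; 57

'Yes' ⟺ digit sum ≥ 8.
30: No (digit sum 3+0 = 3).
86: Yes (digit sum 8+6 = 14).
81: Yes (digit sum 8+1 = 9).
57: Yes (digit sum 5+7 = 12).

No, Yes, Yes, Yes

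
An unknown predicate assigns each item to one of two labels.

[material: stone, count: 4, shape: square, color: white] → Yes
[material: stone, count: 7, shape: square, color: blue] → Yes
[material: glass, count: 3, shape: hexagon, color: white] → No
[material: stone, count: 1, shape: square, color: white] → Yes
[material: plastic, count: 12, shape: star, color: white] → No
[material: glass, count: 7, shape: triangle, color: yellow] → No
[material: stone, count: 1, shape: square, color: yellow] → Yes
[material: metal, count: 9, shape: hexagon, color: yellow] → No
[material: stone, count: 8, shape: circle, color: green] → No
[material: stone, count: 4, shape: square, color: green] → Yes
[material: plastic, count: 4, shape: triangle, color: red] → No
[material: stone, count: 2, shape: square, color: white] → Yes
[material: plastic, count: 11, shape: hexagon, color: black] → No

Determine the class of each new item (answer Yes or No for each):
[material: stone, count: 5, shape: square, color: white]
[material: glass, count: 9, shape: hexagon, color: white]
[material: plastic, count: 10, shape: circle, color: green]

Yes, No, No

The common property of the 'Yes' items is: shape is square. No 'No' item has it.
Yes: [material: stone, count: 5, shape: square, color: white], since shape is square.
No: [material: glass, count: 9, shape: hexagon, color: white], since shape is hexagon.
No: [material: plastic, count: 10, shape: circle, color: green], since shape is circle.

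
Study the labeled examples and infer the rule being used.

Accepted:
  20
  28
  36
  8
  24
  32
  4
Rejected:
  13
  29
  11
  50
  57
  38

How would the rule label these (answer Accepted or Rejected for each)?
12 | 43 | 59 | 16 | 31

Accepted, Rejected, Rejected, Accepted, Rejected

The common property of the 'Accepted' items is: multiple of 4. No 'Rejected' item has it.
12: 12 = 4·3, has this property → Accepted.
43: 43 = 4·10 + 3, lacks this property → Rejected.
59: 59 = 4·14 + 3, lacks this property → Rejected.
16: 16 = 4·4, has this property → Accepted.
31: 31 = 4·7 + 3, lacks this property → Rejected.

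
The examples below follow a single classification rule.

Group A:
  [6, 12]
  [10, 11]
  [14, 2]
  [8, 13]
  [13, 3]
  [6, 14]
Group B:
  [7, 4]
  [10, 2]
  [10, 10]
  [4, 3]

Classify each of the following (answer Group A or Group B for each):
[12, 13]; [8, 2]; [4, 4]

Rule: max ≥ 11. This holds for each 'Group A' example and fails for each 'Group B' one.
[12, 13]: max 13 — fits, so Group A. [8, 2]: max 8 — doesn't qualify, so Group B. [4, 4]: max 4 — doesn't qualify, so Group B.

Group A, Group B, Group B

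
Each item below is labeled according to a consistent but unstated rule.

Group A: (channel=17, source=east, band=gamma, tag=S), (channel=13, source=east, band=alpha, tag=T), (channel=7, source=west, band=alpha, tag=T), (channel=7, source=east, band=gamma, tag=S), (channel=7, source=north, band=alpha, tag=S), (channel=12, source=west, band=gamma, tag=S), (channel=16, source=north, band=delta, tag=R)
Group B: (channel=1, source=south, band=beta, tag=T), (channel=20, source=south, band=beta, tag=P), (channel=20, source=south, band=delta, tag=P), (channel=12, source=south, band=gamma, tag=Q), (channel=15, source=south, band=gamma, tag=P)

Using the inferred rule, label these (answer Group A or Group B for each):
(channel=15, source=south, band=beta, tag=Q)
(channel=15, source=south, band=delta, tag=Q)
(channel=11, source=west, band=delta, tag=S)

Group B, Group B, Group A

Every 'Group A' example satisfies: source is not south. None of the 'Group B' examples do.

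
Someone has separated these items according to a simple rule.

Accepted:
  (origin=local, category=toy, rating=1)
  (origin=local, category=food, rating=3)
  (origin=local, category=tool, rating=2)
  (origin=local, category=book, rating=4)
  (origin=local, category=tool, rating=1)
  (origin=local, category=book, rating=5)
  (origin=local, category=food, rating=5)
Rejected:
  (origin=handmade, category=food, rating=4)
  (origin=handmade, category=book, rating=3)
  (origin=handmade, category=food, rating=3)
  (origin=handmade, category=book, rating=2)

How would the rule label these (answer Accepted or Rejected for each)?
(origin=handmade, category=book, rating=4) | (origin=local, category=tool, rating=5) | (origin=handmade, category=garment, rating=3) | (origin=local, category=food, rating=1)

Rejected, Accepted, Rejected, Accepted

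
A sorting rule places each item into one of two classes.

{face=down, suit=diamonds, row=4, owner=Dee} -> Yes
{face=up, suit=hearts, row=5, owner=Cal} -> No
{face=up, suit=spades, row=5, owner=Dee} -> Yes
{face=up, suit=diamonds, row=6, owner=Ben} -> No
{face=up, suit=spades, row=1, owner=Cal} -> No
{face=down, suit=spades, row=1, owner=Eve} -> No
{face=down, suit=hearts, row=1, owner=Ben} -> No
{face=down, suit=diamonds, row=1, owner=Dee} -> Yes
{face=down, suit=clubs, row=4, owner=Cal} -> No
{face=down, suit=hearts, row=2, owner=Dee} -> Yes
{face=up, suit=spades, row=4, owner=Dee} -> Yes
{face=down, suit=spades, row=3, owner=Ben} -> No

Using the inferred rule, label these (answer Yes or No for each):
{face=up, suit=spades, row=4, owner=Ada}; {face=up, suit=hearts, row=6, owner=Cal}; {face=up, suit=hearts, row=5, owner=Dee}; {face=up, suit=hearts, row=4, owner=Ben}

A rule that fits every label: owner is Dee — true of each 'Yes' example, false of each 'No' one.
{face=up, suit=spades, row=4, owner=Ada} → owner is Ada → No. {face=up, suit=hearts, row=6, owner=Cal} → owner is Cal → No. {face=up, suit=hearts, row=5, owner=Dee} → owner is Dee → Yes. {face=up, suit=hearts, row=4, owner=Ben} → owner is Ben → No.

No, No, Yes, No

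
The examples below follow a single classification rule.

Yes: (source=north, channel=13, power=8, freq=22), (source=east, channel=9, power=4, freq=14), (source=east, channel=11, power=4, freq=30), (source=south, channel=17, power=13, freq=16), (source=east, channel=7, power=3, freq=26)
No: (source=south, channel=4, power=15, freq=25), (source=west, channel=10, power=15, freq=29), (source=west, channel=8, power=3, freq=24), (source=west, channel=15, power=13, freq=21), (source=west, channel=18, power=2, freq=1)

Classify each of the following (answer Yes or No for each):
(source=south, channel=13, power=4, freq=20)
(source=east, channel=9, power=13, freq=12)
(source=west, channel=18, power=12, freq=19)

Yes, Yes, No

The pattern is that an item is 'Yes' exactly when: source is not west AND power ≤ 13.
(source=south, channel=13, power=4, freq=20): Yes (source is south, power = 4).
(source=east, channel=9, power=13, freq=12): Yes (source is east, power = 13).
(source=west, channel=18, power=12, freq=19): No (source is west, power = 12).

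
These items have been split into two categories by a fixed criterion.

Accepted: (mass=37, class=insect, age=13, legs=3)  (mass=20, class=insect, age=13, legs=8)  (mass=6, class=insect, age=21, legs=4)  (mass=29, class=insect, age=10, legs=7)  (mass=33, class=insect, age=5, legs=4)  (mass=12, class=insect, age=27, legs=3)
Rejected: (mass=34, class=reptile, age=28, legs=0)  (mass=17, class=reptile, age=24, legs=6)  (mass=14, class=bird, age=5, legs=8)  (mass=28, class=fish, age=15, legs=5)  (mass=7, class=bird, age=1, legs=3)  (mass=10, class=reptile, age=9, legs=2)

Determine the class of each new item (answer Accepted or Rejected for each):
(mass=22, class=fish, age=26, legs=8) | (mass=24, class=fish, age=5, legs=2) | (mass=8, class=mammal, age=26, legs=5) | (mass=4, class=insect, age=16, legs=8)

The common property of the 'Accepted' items is: class is insect. No 'Rejected' item has it.
(mass=22, class=fish, age=26, legs=8) → class is fish → Rejected. (mass=24, class=fish, age=5, legs=2) → class is fish → Rejected. (mass=8, class=mammal, age=26, legs=5) → class is mammal → Rejected. (mass=4, class=insect, age=16, legs=8) → class is insect → Accepted.

Rejected, Rejected, Rejected, Accepted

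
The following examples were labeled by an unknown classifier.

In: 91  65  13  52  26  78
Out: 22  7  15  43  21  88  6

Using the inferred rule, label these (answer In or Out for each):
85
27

The classifier is using: multiple of 13.

Out, Out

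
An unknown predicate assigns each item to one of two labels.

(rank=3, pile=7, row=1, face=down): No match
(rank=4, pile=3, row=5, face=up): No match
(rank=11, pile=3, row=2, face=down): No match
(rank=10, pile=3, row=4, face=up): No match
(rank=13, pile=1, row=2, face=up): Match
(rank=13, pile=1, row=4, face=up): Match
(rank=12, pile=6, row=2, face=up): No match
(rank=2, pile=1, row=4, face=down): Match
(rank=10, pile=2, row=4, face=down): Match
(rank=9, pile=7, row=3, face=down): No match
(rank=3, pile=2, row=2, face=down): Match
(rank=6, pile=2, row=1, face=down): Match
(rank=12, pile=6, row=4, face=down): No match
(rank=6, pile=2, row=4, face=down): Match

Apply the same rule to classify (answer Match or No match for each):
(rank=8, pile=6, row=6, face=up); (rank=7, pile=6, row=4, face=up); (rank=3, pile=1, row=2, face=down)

The simplest hypothesis consistent with all the labels is: pile ≤ 2.
(rank=8, pile=6, row=6, face=up) — pile = 6, hence No match. (rank=7, pile=6, row=4, face=up) — pile = 6, hence No match. (rank=3, pile=1, row=2, face=down) — pile = 1, hence Match.

No match, No match, Match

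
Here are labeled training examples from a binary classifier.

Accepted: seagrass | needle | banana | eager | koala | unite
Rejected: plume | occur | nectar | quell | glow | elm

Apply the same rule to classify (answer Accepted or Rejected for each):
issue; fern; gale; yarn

The common property of the 'Accepted' items is: has ≥ 3 vowels. No 'Rejected' item has it.
issue — 3 vowels, hence Accepted.
fern — 1 vowel, hence Rejected.
gale — 2 vowels, hence Rejected.
yarn — 1 vowel, hence Rejected.

Accepted, Rejected, Rejected, Rejected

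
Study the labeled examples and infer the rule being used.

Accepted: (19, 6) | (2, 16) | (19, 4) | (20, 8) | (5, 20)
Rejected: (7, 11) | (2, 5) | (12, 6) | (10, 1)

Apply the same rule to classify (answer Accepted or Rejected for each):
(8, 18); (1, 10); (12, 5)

The common property of the 'Accepted' items is: max ≥ 16. No 'Rejected' item has it.
(8, 18): Accepted (max 18). (1, 10): Rejected (max 10). (12, 5): Rejected (max 12).

Accepted, Rejected, Rejected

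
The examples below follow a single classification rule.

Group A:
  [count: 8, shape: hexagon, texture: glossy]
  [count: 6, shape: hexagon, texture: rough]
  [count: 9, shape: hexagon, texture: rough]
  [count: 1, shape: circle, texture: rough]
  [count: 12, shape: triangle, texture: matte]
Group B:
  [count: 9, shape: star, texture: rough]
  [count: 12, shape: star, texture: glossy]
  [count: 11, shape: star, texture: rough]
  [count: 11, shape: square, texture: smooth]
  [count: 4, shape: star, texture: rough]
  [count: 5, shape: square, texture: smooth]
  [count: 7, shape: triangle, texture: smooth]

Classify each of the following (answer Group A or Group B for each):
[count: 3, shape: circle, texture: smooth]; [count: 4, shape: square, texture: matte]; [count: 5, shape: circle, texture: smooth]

Group B, Group A, Group B

Rule: texture is not smooth AND shape is not star. This holds for each 'Group A' example and fails for each 'Group B' one.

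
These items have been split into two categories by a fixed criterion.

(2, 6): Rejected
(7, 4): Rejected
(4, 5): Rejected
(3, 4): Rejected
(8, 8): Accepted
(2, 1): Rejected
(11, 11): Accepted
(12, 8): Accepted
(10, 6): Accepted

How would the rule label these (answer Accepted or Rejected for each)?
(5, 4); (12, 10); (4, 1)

Rejected, Accepted, Rejected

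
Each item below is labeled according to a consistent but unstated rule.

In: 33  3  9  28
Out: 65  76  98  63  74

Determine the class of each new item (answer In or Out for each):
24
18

The simplest hypothesis consistent with all the labels is: at most 33.

In, In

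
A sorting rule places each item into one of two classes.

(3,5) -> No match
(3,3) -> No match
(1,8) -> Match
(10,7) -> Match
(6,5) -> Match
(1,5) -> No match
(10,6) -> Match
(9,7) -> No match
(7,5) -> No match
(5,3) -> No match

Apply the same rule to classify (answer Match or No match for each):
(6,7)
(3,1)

Match, No match

One predicate separates the groups cleanly: product is even.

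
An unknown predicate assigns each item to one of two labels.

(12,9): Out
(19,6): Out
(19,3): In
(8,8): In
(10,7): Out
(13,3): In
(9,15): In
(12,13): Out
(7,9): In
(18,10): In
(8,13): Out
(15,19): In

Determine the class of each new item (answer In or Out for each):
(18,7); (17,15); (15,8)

Out, In, Out

Looking at the examples, the only property every 'In' case has and every 'Out' case lacks is: sum is even.
(18,7) → 18+7 = 25 → Out.
(17,15) → 17+15 = 32 → In.
(15,8) → 15+8 = 23 → Out.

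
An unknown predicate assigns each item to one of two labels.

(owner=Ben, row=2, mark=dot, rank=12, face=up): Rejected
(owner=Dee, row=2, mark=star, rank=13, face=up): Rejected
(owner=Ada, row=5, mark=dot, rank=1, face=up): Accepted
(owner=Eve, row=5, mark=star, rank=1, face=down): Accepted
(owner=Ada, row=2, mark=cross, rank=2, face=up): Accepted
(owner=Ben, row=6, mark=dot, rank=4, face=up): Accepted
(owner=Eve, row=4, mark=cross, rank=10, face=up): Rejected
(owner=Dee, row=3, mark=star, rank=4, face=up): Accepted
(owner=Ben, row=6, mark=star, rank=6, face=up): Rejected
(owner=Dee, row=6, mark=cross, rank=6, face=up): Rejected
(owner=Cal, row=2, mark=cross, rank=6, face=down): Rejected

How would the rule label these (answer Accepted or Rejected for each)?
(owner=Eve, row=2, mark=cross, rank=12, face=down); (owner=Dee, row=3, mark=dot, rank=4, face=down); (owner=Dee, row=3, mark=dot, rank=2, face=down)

The classifier is using: rank ≤ 4.
(owner=Eve, row=2, mark=cross, rank=12, face=down): rank = 12, does not pass → Rejected.
(owner=Dee, row=3, mark=dot, rank=4, face=down): rank = 4, passes → Accepted.
(owner=Dee, row=3, mark=dot, rank=2, face=down): rank = 2, passes → Accepted.

Rejected, Accepted, Accepted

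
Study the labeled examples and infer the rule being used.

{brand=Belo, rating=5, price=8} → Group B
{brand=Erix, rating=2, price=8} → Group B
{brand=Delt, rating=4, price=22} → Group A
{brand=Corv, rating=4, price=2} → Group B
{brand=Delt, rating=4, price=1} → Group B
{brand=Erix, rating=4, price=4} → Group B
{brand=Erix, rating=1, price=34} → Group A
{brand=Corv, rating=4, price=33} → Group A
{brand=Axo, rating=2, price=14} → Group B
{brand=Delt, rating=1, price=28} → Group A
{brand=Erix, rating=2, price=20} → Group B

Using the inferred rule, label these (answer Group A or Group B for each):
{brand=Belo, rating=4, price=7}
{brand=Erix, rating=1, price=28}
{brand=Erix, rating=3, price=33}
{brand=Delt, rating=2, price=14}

Group B, Group A, Group A, Group B

'Group A' ⟺ price ≥ 22.
{brand=Belo, rating=4, price=7}: Group B (price = 7). {brand=Erix, rating=1, price=28}: Group A (price = 28). {brand=Erix, rating=3, price=33}: Group A (price = 33). {brand=Delt, rating=2, price=14}: Group B (price = 14).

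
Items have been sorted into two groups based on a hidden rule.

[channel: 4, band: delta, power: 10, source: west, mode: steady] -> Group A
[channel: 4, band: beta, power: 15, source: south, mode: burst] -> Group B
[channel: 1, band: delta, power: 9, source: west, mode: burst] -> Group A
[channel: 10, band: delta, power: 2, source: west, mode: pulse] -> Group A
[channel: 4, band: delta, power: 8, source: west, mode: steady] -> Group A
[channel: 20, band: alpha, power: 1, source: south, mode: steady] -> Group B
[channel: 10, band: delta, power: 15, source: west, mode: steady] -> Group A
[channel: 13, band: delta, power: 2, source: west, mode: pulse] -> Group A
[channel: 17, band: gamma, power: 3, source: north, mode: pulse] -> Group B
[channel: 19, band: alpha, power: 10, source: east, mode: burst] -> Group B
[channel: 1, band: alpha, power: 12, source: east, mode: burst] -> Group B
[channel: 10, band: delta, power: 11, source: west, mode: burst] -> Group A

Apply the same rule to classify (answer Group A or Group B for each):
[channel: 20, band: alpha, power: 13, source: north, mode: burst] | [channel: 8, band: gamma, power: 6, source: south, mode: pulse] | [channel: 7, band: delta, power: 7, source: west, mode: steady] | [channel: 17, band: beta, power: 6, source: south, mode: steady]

Group B, Group B, Group A, Group B

'Group A' ⟺ band is delta.
[channel: 20, band: alpha, power: 13, source: north, mode: burst]: band is alpha — fails this test, so Group B.
[channel: 8, band: gamma, power: 6, source: south, mode: pulse]: band is gamma — fails this test, so Group B.
[channel: 7, band: delta, power: 7, source: west, mode: steady]: band is delta — satisfies this, so Group A.
[channel: 17, band: beta, power: 6, source: south, mode: steady]: band is beta — fails this test, so Group B.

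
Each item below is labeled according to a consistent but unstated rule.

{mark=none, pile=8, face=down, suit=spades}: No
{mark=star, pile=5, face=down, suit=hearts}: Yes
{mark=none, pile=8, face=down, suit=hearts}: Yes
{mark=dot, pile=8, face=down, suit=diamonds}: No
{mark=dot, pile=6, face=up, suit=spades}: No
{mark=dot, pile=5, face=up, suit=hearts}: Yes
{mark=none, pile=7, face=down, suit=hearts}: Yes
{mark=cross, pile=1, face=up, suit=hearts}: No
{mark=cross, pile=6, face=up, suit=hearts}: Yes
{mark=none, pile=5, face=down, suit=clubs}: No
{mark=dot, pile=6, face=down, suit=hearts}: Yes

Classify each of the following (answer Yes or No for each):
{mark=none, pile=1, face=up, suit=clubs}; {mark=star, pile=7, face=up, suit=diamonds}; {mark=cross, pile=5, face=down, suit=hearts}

No, No, Yes

All 'Yes' examples share one property — suit is hearts AND pile ≥ 5 — and every 'No' example lacks it.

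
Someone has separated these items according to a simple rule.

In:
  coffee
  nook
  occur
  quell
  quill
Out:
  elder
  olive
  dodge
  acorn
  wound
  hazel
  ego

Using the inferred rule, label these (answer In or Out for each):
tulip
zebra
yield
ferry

Out, Out, Out, In

The simplest hypothesis consistent with all the labels is: has a double letter.
tulip: no doubled letter, doesn't qualify → Out.
zebra: no doubled letter, doesn't qualify → Out.
yield: no doubled letter, doesn't qualify → Out.
ferry: 'rr' doubled, checks out → In.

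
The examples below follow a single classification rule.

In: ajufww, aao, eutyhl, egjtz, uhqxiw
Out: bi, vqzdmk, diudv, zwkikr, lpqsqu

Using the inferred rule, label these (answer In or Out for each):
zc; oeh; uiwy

The common property of the 'In' items is: starts with a vowel. No 'Out' item has it.
Out: zc, since starts with 'z'. In: oeh, since starts with 'o'. In: uiwy, since starts with 'u'.

Out, In, In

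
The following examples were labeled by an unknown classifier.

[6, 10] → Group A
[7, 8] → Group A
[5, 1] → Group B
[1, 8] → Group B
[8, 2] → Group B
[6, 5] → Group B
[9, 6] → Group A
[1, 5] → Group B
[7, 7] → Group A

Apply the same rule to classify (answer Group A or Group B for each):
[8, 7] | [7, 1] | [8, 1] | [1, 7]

Group A, Group B, Group B, Group B

The pattern is that an item is 'Group A' exactly when: sum ≥ 14.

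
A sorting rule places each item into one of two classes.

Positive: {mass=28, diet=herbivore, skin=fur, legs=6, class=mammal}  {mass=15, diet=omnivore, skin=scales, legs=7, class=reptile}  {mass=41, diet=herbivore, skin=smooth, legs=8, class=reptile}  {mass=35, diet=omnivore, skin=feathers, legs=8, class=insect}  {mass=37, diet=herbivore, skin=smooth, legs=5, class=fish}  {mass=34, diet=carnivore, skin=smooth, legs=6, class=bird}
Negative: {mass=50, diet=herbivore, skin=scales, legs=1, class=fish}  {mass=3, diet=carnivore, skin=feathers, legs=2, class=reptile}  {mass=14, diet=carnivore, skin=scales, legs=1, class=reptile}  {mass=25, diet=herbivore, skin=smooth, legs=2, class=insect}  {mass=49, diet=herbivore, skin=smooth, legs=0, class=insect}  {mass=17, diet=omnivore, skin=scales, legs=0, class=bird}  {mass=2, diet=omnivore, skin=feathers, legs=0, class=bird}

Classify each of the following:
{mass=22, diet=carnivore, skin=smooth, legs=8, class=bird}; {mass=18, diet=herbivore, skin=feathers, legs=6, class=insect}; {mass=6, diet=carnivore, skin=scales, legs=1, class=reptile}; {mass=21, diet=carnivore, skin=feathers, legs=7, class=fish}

The pattern is that an item is 'Positive' exactly when: legs ≥ 5.
{mass=22, diet=carnivore, skin=smooth, legs=8, class=bird} — legs = 8, hence Positive. {mass=18, diet=herbivore, skin=feathers, legs=6, class=insect} — legs = 6, hence Positive. {mass=6, diet=carnivore, skin=scales, legs=1, class=reptile} — legs = 1, hence Negative. {mass=21, diet=carnivore, skin=feathers, legs=7, class=fish} — legs = 7, hence Positive.

Positive, Positive, Negative, Positive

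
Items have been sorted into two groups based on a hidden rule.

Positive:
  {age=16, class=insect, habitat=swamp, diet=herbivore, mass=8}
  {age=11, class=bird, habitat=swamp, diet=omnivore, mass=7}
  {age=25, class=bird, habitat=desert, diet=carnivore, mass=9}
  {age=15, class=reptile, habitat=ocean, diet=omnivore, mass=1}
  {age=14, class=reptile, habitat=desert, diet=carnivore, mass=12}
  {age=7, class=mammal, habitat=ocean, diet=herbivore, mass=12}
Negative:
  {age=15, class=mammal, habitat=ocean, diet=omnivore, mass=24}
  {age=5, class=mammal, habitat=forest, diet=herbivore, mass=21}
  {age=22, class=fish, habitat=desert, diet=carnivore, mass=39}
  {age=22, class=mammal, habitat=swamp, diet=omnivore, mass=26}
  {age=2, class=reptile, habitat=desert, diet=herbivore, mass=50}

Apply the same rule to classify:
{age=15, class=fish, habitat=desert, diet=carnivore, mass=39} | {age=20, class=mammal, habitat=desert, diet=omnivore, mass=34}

All 'Positive' examples share one property — mass ≤ 12 — and every 'Negative' example lacks it.
{age=15, class=fish, habitat=desert, diet=carnivore, mass=39} — mass = 39, hence Negative. {age=20, class=mammal, habitat=desert, diet=omnivore, mass=34} — mass = 34, hence Negative.

Negative, Negative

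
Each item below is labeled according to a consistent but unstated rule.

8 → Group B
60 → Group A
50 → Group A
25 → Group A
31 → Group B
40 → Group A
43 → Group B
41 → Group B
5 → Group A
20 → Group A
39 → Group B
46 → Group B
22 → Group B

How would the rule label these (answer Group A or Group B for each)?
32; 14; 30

Checking candidate rules against both groups, what survives is: multiple of 5.
32: Group B (32 = 5·6 + 2). 14: Group B (14 = 5·2 + 4). 30: Group A (30 = 5·6).

Group B, Group B, Group A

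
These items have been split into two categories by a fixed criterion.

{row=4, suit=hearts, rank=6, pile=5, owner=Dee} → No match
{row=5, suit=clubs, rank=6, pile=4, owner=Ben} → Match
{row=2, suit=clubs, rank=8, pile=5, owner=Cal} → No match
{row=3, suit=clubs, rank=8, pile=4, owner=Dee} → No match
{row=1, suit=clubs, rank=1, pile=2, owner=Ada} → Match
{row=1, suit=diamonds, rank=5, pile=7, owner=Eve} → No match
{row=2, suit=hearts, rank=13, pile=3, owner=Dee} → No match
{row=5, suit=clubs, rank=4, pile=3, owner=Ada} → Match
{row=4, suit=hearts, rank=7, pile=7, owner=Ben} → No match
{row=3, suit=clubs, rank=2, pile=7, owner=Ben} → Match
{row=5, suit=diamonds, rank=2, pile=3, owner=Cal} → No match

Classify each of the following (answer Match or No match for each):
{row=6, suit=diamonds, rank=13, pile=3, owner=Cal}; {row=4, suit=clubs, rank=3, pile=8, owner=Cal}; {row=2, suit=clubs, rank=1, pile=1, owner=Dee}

'Match' ⟺ suit is clubs AND rank ≤ 6.

No match, Match, Match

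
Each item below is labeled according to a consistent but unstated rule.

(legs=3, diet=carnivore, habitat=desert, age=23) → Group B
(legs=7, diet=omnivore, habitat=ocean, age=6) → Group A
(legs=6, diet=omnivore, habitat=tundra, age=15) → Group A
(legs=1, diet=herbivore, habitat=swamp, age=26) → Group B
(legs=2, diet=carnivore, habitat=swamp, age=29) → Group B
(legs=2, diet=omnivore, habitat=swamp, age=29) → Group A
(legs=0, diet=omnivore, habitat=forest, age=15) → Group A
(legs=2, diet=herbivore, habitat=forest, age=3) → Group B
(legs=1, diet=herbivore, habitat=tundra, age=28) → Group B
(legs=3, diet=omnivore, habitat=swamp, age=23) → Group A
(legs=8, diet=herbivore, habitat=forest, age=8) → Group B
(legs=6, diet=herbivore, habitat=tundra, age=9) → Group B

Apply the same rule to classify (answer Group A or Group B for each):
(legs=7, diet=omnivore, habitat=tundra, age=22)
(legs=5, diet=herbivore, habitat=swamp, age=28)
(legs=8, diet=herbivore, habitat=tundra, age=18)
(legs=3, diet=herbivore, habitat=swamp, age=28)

Group A, Group B, Group B, Group B

One predicate separates the groups cleanly: diet is omnivore.
(legs=7, diet=omnivore, habitat=tundra, age=22) → diet is omnivore → Group A. (legs=5, diet=herbivore, habitat=swamp, age=28) → diet is herbivore → Group B. (legs=8, diet=herbivore, habitat=tundra, age=18) → diet is herbivore → Group B. (legs=3, diet=herbivore, habitat=swamp, age=28) → diet is herbivore → Group B.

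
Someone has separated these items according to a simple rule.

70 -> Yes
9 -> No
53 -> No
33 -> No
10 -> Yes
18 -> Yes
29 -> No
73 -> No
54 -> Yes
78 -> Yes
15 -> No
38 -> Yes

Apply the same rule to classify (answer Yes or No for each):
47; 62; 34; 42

Every 'Yes' example satisfies: even. None of the 'No' examples do.
No: 47, since 47 is odd.
Yes: 62, since 62 is even.
Yes: 34, since 34 is even.
Yes: 42, since 42 is even.

No, Yes, Yes, Yes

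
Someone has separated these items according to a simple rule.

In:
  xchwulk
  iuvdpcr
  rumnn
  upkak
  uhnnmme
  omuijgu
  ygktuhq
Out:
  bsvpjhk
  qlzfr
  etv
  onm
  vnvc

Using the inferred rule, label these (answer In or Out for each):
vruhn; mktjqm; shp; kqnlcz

In, Out, Out, Out

The simplest hypothesis consistent with all the labels is: contains 'u'.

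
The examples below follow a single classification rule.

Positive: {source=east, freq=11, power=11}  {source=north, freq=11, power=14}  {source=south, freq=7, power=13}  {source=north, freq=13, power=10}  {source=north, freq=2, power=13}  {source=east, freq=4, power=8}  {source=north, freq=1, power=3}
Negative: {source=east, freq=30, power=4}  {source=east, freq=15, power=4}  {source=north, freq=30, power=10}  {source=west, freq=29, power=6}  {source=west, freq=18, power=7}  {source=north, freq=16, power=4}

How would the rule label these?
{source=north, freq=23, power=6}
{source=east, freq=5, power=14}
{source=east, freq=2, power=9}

The distinguishing property — freq ≤ 13 — holds for all the 'Positive' cases and none of the 'Negative' cases.
{source=north, freq=23, power=6}: freq = 23 — does not satisfy this, so Negative.
{source=east, freq=5, power=14}: freq = 5 — qualifies, so Positive.
{source=east, freq=2, power=9}: freq = 2 — qualifies, so Positive.

Negative, Positive, Positive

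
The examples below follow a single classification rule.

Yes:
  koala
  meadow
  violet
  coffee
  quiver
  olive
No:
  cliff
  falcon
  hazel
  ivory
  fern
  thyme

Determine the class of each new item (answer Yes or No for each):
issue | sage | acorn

Yes, No, No

The distinguishing property — has ≥ 3 vowels — holds for all the 'Yes' cases and none of the 'No' cases.
issue: 3 vowels, matches → Yes. sage: 2 vowels, does not satisfy this → No. acorn: 2 vowels, does not satisfy this → No.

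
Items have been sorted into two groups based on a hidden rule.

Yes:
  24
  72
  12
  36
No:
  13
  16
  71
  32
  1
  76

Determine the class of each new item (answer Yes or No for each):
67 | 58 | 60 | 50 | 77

No, No, Yes, No, No

All 'Yes' examples share one property — multiple of 3 — and every 'No' example lacks it.
67: 67 = 3·22 + 1 — doesn't qualify, so No. 58: 58 = 3·19 + 1 — doesn't qualify, so No. 60: 60 = 3·20 — satisfies this, so Yes. 50: 50 = 3·16 + 2 — doesn't qualify, so No. 77: 77 = 3·25 + 2 — doesn't qualify, so No.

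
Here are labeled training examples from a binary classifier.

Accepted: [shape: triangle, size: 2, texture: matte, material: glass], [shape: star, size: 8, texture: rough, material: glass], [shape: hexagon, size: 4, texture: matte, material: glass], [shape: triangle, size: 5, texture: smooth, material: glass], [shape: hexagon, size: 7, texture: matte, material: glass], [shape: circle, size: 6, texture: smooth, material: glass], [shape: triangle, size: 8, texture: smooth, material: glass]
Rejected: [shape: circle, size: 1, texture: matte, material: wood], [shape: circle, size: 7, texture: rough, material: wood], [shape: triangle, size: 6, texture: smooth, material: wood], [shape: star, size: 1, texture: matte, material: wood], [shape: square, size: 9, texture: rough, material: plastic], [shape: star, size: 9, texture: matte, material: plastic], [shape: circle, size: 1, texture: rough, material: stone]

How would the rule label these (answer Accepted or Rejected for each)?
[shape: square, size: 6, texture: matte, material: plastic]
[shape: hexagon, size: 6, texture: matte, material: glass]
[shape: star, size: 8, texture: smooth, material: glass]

Rule: material is glass. This holds for each 'Accepted' example and fails for each 'Rejected' one.

Rejected, Accepted, Accepted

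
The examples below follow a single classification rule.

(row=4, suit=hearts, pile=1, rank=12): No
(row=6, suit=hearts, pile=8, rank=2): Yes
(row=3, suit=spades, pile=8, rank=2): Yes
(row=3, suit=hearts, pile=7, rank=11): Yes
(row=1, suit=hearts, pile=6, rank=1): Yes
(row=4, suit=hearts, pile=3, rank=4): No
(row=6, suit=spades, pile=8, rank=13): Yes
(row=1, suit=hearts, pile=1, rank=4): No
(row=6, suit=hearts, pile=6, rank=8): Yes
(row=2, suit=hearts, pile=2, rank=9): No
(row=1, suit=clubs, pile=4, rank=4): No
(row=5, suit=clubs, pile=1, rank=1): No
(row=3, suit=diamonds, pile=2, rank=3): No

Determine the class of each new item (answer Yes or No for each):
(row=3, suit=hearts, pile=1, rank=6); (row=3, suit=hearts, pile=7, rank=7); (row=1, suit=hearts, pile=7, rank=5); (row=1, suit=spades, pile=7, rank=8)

No, Yes, Yes, Yes

One predicate separates the groups cleanly: pile ≥ 6.
No: (row=3, suit=hearts, pile=1, rank=6), since pile = 1.
Yes: (row=3, suit=hearts, pile=7, rank=7), since pile = 7.
Yes: (row=1, suit=hearts, pile=7, rank=5), since pile = 7.
Yes: (row=1, suit=spades, pile=7, rank=8), since pile = 7.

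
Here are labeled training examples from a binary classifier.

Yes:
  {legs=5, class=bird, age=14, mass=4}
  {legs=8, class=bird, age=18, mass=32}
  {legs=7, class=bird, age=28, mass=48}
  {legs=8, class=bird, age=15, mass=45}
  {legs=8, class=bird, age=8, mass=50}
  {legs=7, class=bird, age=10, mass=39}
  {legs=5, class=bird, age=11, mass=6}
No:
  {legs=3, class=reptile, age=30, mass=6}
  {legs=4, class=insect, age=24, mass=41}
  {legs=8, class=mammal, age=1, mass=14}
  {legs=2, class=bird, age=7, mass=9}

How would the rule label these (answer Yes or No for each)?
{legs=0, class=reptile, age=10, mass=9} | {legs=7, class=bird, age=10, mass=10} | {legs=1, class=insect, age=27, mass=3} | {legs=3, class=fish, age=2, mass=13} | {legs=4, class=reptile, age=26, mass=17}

No, Yes, No, No, No

A rule that fits every label: class is bird AND age ≥ 8 — true of each 'Yes' example, false of each 'No' one.
{legs=0, class=reptile, age=10, mass=9}: class is reptile, age = 10 — doesn't qualify, so No.
{legs=7, class=bird, age=10, mass=10}: class is bird, age = 10 — satisfies this, so Yes.
{legs=1, class=insect, age=27, mass=3}: class is insect, age = 27 — doesn't qualify, so No.
{legs=3, class=fish, age=2, mass=13}: class is fish, age = 2 — doesn't qualify, so No.
{legs=4, class=reptile, age=26, mass=17}: class is reptile, age = 26 — doesn't qualify, so No.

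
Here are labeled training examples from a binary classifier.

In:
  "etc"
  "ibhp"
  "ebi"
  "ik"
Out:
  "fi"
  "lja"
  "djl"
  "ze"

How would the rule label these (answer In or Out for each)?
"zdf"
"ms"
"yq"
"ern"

The common property of the 'In' items is: starts with a vowel. No 'Out' item has it.

Out, Out, Out, In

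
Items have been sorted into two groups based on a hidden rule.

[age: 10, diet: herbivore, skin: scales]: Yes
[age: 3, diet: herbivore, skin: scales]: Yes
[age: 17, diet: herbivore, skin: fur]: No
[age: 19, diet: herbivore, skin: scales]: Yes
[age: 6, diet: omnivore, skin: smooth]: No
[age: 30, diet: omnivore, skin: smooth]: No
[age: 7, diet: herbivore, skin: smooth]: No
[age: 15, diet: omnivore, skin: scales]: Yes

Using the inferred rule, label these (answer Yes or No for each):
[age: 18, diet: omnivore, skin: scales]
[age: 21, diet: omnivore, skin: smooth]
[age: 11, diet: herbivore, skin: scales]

Yes, No, Yes

The distinguishing property — skin is scales — holds for all the 'Yes' cases and none of the 'No' cases.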